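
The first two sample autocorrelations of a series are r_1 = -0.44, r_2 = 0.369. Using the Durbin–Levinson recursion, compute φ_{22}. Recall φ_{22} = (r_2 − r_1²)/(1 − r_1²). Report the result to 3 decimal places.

0.218

φ_{22} = (r_2 − r_1²) / (1 − r_1²)
r_1² = (-0.44)² = 0.1936
Numerator = 0.369 − 0.1936 = 0.1754; denominator = 1 − 0.1936 = 0.8064
φ_{22} = 0.1754 / 0.8064 = 0.218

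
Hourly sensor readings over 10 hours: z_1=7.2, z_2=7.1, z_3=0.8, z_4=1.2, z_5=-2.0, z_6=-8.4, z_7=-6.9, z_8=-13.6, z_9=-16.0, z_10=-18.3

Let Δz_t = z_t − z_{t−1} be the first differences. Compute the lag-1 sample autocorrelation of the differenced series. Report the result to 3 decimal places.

-0.704

First differences Δz: -0.1, -6.3, 0.4, -3.2, -6.4, 1.5, -6.7, -2.4, -2.3
Mean of differences = -2.8333
Numerator Σ(Δz_t−Δz̄)(Δz_{t+1}−Δz̄) = -54.2178
Denominator Σ(Δz_t−Δz̄)² = 77.0000
r_1(Δz) = -54.2178 / 77.0000 = -0.704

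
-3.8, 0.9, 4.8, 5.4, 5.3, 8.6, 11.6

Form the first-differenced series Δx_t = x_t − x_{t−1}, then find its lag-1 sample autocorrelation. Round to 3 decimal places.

0.212

First differences Δx: 4.7, 3.9, 0.6, -0.1, 3.3, 3.0
Mean of differences = 2.5667
Numerator Σ(Δx_t−Δx̄)(Δx_{t+1}−Δx̄) = 3.8289
Denominator Σ(Δx_t−Δx̄)² = 18.0333
r_1(Δx) = 3.8289 / 18.0333 = 0.212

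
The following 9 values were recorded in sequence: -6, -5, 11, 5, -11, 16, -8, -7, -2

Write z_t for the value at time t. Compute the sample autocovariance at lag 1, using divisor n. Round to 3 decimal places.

-28.759

Mean z̄ = (-6 − 5 + 11 + 5 − 11 + 16 − 8 − 7 − 2)/9 = -0.7778
Σ_{t=1}^{8}(z_t−z̄)(z_{t+1}−z̄) = -258.8272
γ_1 = -258.8272 / 9 = -28.759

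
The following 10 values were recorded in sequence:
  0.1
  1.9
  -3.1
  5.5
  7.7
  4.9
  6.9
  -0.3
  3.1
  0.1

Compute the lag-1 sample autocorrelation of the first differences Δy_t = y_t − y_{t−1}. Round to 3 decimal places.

First differences Δy: 1.8, -5.0, 8.6, 2.2, -2.8, 2.0, -7.2, 3.4, -3.0
Mean of differences = 0.0000
Numerator Σ(Δy_t−Δȳ)(Δy_{t+1}−Δȳ) = -93.9200
Denominator Σ(Δy_t−Δȳ)² = 191.2800
r_1(Δy) = -93.9200 / 191.2800 = -0.491

-0.491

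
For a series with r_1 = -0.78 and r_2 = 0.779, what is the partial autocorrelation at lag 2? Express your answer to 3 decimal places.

φ_{22} = (r_2 − r_1²) / (1 − r_1²)
r_1² = (-0.78)² = 0.6084
Numerator = 0.779 − 0.6084 = 0.1706; denominator = 1 − 0.6084 = 0.3916
φ_{22} = 0.1706 / 0.3916 = 0.436

0.436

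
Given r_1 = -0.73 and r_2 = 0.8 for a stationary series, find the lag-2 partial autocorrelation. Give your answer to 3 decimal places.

φ_{22} = (r_2 − r_1²) / (1 − r_1²)
r_1² = (-0.73)² = 0.5329
Numerator = 0.8 − 0.5329 = 0.2671; denominator = 1 − 0.5329 = 0.4671
φ_{22} = 0.2671 / 0.4671 = 0.572

0.572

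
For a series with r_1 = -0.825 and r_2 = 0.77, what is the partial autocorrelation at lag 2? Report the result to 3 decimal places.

0.280

φ_{22} = (r_2 − r_1²) / (1 − r_1²)
r_1² = (-0.825)² = 0.680625
Numerator = 0.77 − 0.6806 = 0.0894; denominator = 1 − 0.6806 = 0.3194
φ_{22} = 0.0894 / 0.3194 = 0.280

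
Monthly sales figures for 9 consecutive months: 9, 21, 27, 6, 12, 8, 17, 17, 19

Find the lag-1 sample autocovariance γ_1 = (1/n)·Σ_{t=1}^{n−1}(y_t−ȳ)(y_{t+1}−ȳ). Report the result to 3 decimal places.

-2.927

Mean ȳ = (9 + 21 + 27 + 6 + 12 + 8 + 17 + 17 + 19)/9 = 15.1111
Σ_{t=1}^{8}(y_t−ȳ)(y_{t+1}−ȳ) = -26.3457
γ_1 = -26.3457 / 9 = -2.927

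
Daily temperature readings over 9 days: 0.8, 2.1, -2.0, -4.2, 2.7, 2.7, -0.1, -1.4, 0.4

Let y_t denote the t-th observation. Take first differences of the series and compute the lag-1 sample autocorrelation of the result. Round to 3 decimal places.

First differences Δy: 1.3, -4.1, -2.2, 6.9, 0.0, -2.8, -1.3, 1.8
Mean of differences = -0.0500
Numerator Σ(Δy_t−Δȳ)(Δy_{t+1}−Δȳ) = -10.3675
Denominator Σ(Δy_t−Δȳ)² = 83.7000
r_1(Δy) = -10.3675 / 83.7000 = -0.124

-0.124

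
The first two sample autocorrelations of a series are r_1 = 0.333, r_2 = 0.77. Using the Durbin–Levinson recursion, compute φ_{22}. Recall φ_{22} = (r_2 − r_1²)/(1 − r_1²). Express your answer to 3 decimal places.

0.741

φ_{22} = (r_2 − r_1²) / (1 − r_1²)
r_1² = (0.333)² = 0.110889
Numerator = 0.77 − 0.1109 = 0.6591; denominator = 1 − 0.1109 = 0.8891
φ_{22} = 0.6591 / 0.8891 = 0.741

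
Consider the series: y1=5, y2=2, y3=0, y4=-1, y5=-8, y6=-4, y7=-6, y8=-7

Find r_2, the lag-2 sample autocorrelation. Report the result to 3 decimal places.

0.239

Mean ȳ = (5 + 2 + 0 − 1 − 8 − 4 − 6 − 7)/8 = -2.3750
Deviations from mean: 7.3750, 4.3750, 2.3750, 1.3750, -5.6250, -1.6250, -3.6250, -4.6250
Σ(y_t−ȳ)(y_{t+2}−ȳ) = (17.5156) + (6.0156) + (-13.3594) + (-2.2344) + (20.3906) + (7.5156) = 35.8438
Denominator Σ(y_t−ȳ)² = 149.8750
r_2 = 35.8438 / 149.8750 = 0.239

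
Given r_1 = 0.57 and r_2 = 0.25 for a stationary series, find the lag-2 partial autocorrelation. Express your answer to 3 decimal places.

φ_{22} = (r_2 − r_1²) / (1 − r_1²)
r_1² = (0.57)² = 0.3249
Numerator = 0.25 − 0.3249 = -0.0749; denominator = 1 − 0.3249 = 0.6751
φ_{22} = -0.0749 / 0.6751 = -0.111

-0.111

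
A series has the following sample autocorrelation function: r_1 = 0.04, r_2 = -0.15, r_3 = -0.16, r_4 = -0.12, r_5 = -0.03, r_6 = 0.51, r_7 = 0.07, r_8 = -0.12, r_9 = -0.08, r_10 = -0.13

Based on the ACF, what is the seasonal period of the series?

6

The largest autocorrelation is r_6 = 0.51; the remaining lags stay at or below 0.07.
The dominant spike at lag 6 indicates a seasonal period of 6.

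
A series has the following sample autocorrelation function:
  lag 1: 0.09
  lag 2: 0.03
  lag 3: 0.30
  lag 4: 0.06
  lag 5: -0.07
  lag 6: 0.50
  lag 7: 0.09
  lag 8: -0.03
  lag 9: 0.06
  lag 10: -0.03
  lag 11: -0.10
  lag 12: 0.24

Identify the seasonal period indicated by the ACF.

6

The largest autocorrelation is r_6 = 0.50; the remaining lags stay at or below 0.30.
The dominant spike at lag 6 indicates a seasonal period of 6.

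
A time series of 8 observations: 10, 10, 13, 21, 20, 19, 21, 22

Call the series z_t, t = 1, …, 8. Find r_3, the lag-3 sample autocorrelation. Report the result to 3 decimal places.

Mean z̄ = (10 + 10 + 13 + 21 + 20 + 19 + 21 + 22)/8 = 17.0000
Deviations from mean: -7.0000, -7.0000, -4.0000, 4.0000, 3.0000, 2.0000, 4.0000, 5.0000
Σ(z_t−z̄)(z_{t+3}−z̄) = (-28.0000) + (-21.0000) + (-8.0000) + (16.0000) + (15.0000) = -26.0000
Denominator Σ(z_t−z̄)² = 184.0000
r_3 = -26.0000 / 184.0000 = -0.141

-0.141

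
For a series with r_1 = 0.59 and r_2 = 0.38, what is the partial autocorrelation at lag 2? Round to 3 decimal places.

φ_{22} = (r_2 − r_1²) / (1 − r_1²)
r_1² = (0.59)² = 0.3481
Numerator = 0.38 − 0.3481 = 0.0319; denominator = 1 − 0.3481 = 0.6519
φ_{22} = 0.0319 / 0.6519 = 0.049

0.049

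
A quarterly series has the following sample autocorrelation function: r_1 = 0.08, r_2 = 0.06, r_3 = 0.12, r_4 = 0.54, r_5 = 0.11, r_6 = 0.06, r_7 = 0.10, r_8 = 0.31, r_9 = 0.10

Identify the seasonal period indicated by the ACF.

4

The largest autocorrelation is r_4 = 0.54, with a weaker echo at lag 8 (0.31); the remaining lags stay at or below 0.12.
The dominant spike at lag 4 indicates a seasonal period of 4.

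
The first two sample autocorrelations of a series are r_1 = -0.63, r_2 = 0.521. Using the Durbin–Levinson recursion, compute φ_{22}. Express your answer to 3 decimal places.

0.206

φ_{22} = (r_2 − r_1²) / (1 − r_1²)
r_1² = (-0.63)² = 0.3969
Numerator = 0.521 − 0.3969 = 0.1241; denominator = 1 − 0.3969 = 0.6031
φ_{22} = 0.1241 / 0.6031 = 0.206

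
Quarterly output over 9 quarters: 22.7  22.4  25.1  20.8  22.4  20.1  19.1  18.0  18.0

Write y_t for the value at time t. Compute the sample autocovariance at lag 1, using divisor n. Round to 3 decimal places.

Mean ȳ = (22.7 + 22.4 + 25.1 + 20.8 + 22.4 + 20.1 + 19.1 + 18.0 + 18.0)/9 = 20.9556
Σ_{t=1}^{8}(y_t−ȳ)(y_{t+1}−ȳ) = 22.2080
γ_1 = 22.2080 / 9 = 2.468

2.468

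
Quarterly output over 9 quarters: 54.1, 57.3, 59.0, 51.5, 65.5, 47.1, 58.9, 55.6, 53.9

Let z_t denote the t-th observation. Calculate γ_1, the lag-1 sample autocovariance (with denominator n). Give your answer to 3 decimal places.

-18.351

Mean z̄ = (54.1 + 57.3 + 59.0 + 51.5 + 65.5 + 47.1 + 58.9 + 55.6 + 53.9)/9 = 55.8778
Σ_{t=1}^{8}(z_t−z̄)(z_{t+1}−z̄) = -165.1605
γ_1 = -165.1605 / 9 = -18.351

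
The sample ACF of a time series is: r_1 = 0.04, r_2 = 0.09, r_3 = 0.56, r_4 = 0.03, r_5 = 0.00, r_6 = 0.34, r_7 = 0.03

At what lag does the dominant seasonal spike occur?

3

The largest autocorrelation is r_3 = 0.56, with a weaker echo at lag 6 (0.34); the remaining lags stay at or below 0.09.
The dominant spike at lag 3 indicates a seasonal period of 3.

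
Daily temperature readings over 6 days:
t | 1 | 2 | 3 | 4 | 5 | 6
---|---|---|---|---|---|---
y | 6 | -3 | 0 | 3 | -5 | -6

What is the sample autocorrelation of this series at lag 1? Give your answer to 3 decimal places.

-0.071

Mean ȳ = (6 − 3 + 0 + 3 − 5 − 6)/6 = -0.8333
Deviations from mean: 6.8333, -2.1667, 0.8333, 3.8333, -4.1667, -5.1667
Numerator Σ_{t=1}^{5}(y_t−ȳ)(y_{t+1}−ȳ) = -7.8611
Denominator Σ(y_t−ȳ)² = 110.8333
r_1 = -7.8611 / 110.8333 = -0.071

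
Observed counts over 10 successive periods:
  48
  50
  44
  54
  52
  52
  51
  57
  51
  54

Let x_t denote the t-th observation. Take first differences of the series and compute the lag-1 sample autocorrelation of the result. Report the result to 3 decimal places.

First differences Δx: 2, -6, 10, -2, 0, -1, 6, -6, 3
Mean of differences = 0.6667
Numerator Σ(Δx_t−Δx̄)(Δx_{t+1}−Δx̄) = -153.1111
Denominator Σ(Δx_t−Δx̄)² = 222.0000
r_1(Δx) = -153.1111 / 222.0000 = -0.690

-0.690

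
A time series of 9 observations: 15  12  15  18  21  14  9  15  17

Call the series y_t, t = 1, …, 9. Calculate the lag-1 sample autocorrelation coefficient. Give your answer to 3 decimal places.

0.191

Mean ȳ = (15 + 12 + 15 + 18 + 21 + 14 + 9 + 15 + 17)/9 = 15.1111
Numerator Σ_{t=1}^{8}(y_t−ȳ)(y_{t+1}−ȳ) = 18.0988
Denominator Σ(y_t−ȳ)² = 94.8889
r_1 = 18.0988 / 94.8889 = 0.191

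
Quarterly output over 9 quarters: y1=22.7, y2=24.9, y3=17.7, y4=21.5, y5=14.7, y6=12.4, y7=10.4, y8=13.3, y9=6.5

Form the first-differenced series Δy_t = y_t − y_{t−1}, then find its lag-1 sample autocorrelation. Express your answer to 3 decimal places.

-0.686

First differences Δy: 2.2, -7.2, 3.8, -6.8, -2.3, -2.0, 2.9, -6.8
Mean of differences = -2.0250
Numerator Σ(Δy_t−Δȳ)(Δy_{t+1}−Δȳ) = -101.9106
Denominator Σ(Δy_t−Δȳ)² = 148.4950
r_1(Δy) = -101.9106 / 148.4950 = -0.686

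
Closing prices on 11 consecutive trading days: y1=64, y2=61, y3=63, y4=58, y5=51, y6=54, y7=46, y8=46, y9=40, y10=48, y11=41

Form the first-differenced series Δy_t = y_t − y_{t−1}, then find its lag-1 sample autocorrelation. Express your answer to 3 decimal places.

First differences Δy: -3, 2, -5, -7, 3, -8, 0, -6, 8, -7
Mean of differences = -2.3000
Numerator Σ(Δy_t−Δȳ)(Δy_{t+1}−Δȳ) = -165.1900
Denominator Σ(Δy_t−Δȳ)² = 256.1000
r_1(Δy) = -165.1900 / 256.1000 = -0.645

-0.645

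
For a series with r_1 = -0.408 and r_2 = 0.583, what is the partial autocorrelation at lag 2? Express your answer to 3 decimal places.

φ_{22} = (r_2 − r_1²) / (1 − r_1²)
r_1² = (-0.408)² = 0.166464
Numerator = 0.583 − 0.1665 = 0.4165; denominator = 1 − 0.1665 = 0.8335
φ_{22} = 0.4165 / 0.8335 = 0.500

0.500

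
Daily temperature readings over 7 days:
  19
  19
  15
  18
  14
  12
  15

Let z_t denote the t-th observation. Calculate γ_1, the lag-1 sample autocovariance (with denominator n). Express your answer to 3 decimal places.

Mean z̄ = (19 + 19 + 15 + 18 + 14 + 12 + 15)/7 = 16.0000
Σ_{t=1}^{6}(z_t−z̄)(z_{t+1}−z̄) = 12.0000
γ_1 = 12.0000 / 7 = 1.714

1.714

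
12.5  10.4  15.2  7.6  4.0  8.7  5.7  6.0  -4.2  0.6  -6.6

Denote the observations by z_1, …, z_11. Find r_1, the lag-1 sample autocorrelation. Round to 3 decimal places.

Mean z̄ = (12.5 + 10.4 + 15.2 + 7.6 + 4.0 + 8.7 + 5.7 + 6.0 − 4.2 + 0.6 − 6.6)/11 = 5.4455
Numerator Σ_{t=1}^{10}(z_t−z̄)(z_{t+1}−z̄) = 197.2025
Denominator Σ(z_t−z̄)² = 448.7673
r_1 = 197.2025 / 448.7673 = 0.439

0.439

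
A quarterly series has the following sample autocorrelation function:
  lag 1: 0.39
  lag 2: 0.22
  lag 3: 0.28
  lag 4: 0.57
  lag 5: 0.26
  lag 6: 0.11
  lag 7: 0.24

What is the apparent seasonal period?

The largest autocorrelation is r_4 = 0.57; the remaining lags stay at or below 0.39. The elevated value at lag 1 (0.39), dropping to 0.22 at lag 2, reflects decaying short-term dependence rather than seasonality.
The dominant spike at lag 4 indicates a seasonal period of 4.

4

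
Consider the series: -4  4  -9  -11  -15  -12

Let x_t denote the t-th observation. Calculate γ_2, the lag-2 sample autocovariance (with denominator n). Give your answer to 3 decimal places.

-3.398

Mean x̄ = (-4 + 4 − 9 − 11 − 15 − 12)/6 = -7.8333
Deviations: 3.8333, 11.8333, -1.1667, -3.1667, -7.1667, -4.1667
Σ_{t=1}^{4}(x_t−x̄)(x_{t+2}−x̄) = -20.3889
γ_2 = -20.3889 / 6 = -3.398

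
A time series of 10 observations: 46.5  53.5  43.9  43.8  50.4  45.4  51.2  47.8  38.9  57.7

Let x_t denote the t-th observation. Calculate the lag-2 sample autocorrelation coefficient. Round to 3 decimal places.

Mean x̄ = (46.5 + 53.5 + 43.9 + 43.8 + 50.4 + 45.4 + 51.2 + 47.8 + 38.9 + 57.7)/10 = 47.9100
Numerator Σ_{t=1}^{8}(x_t−x̄)(x_{t+2}−x̄) = -39.2412
Denominator Σ(x_t−x̄)² = 266.5690
r_2 = -39.2412 / 266.5690 = -0.147

-0.147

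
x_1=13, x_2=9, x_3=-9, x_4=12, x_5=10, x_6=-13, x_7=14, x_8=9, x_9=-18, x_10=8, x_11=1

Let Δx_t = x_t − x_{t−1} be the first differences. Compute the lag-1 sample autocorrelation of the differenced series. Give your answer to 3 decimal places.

First differences Δx: -4, -18, 21, -2, -23, 27, -5, -27, 26, -7
Mean of differences = -1.2000
Numerator Σ(Δx_t−Δx̄)(Δx_{t+1}−Δx̄) = -1809.6400
Denominator Σ(Δx_t−Δx̄)² = 3507.6000
r_1(Δx) = -1809.6400 / 3507.6000 = -0.516

-0.516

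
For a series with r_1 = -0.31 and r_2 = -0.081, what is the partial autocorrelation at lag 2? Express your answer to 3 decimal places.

φ_{22} = (r_2 − r_1²) / (1 − r_1²)
r_1² = (-0.31)² = 0.0961
Numerator = -0.081 − 0.0961 = -0.1771; denominator = 1 − 0.0961 = 0.9039
φ_{22} = -0.1771 / 0.9039 = -0.196

-0.196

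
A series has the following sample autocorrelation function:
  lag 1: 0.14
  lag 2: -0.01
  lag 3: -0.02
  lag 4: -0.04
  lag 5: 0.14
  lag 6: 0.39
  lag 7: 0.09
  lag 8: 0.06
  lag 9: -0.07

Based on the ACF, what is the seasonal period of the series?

6

The largest autocorrelation is r_6 = 0.39; the remaining lags stay at or below 0.14.
The dominant spike at lag 6 indicates a seasonal period of 6.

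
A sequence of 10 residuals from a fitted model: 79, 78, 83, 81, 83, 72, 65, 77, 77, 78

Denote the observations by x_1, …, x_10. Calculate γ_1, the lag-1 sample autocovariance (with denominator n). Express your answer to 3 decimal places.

Mean x̄ = (79 + 78 + 83 + 81 + 83 + 72 + 65 + 77 + 77 + 78)/10 = 77.3000
Σ_{t=1}^{9}(x_t−x̄)(x_{t+1}−x̄) = 85.9100
γ_1 = 85.9100 / 10 = 8.591

8.591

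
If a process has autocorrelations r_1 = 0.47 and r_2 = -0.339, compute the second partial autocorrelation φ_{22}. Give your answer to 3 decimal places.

-0.719

φ_{22} = (r_2 − r_1²) / (1 − r_1²)
r_1² = (0.47)² = 0.2209
Numerator = -0.339 − 0.2209 = -0.5599; denominator = 1 − 0.2209 = 0.7791
φ_{22} = -0.5599 / 0.7791 = -0.719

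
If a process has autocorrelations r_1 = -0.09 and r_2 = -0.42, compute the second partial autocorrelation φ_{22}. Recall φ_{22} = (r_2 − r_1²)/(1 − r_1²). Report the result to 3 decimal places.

-0.432

φ_{22} = (r_2 − r_1²) / (1 − r_1²)
r_1² = (-0.09)² = 0.0081
Numerator = -0.42 − 0.0081 = -0.4281; denominator = 1 − 0.0081 = 0.9919
φ_{22} = -0.4281 / 0.9919 = -0.432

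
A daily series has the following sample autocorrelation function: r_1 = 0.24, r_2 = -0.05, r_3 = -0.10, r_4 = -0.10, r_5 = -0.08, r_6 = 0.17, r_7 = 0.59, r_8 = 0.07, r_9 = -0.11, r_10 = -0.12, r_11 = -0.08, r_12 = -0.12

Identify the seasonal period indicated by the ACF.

7

The largest autocorrelation is r_7 = 0.59; the remaining lags stay at or below 0.24.
The dominant spike at lag 7 indicates a seasonal period of 7.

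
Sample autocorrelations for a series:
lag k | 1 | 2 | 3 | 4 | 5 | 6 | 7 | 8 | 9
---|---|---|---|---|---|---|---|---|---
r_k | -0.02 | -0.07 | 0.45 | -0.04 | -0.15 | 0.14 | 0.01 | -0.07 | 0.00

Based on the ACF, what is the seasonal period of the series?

The largest autocorrelation is r_3 = 0.45; the remaining lags stay at or below 0.14.
The dominant spike at lag 3 indicates a seasonal period of 3.

3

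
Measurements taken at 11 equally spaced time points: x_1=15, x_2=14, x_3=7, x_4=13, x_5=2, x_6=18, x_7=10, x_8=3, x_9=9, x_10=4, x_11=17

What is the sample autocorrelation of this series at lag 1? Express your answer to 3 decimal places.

Mean x̄ = (15 + 14 + 7 + 13 + 2 + 18 + 10 + 3 + 9 + 4 + 17)/11 = 10.1818
Numerator Σ_{t=1}^{10}(x_t−x̄)(x_{t+1}−x̄) = -116.2149
Denominator Σ(x_t−x̄)² = 321.6364
r_1 = -116.2149 / 321.6364 = -0.361

-0.361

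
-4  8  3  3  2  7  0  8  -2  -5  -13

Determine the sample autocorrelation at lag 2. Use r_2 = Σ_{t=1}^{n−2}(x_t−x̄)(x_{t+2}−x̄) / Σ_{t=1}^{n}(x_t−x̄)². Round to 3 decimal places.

Mean x̄ = (-4 + 8 + 3 + 3 + 2 + 7 + 0 + 8 − 2 − 5 − 13)/11 = 0.6364
Numerator Σ_{t=1}^{9}(x_t−x̄)(x_{t+2}−x̄) = 66.8264
Denominator Σ(x_t−x̄)² = 408.5455
r_2 = 66.8264 / 408.5455 = 0.164

0.164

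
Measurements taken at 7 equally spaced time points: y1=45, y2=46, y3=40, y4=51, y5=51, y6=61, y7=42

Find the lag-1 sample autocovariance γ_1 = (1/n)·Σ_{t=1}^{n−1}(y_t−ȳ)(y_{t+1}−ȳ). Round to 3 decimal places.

Mean ȳ = (45 + 46 + 40 + 51 + 51 + 61 + 42)/7 = 48.0000
Deviations: -3.0000, -2.0000, -8.0000, 3.0000, 3.0000, 13.0000, -6.0000
Σ_{t=1}^{6}(y_t−ȳ)(y_{t+1}−ȳ) = -32.0000
γ_1 = -32.0000 / 7 = -4.571

-4.571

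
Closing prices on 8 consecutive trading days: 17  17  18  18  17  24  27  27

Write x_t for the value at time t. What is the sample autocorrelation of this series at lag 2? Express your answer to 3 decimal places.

0.124

Mean x̄ = (17 + 17 + 18 + 18 + 17 + 24 + 27 + 27)/8 = 20.6250
Σ(x_t−x̄)(x_{t+2}−x̄) = (9.5156) + (9.5156) + (9.5156) + (-8.8594) + (-23.1094) + (21.5156) = 18.0938
Denominator Σ(x_t−x̄)² = 145.8750
r_2 = 18.0938 / 145.8750 = 0.124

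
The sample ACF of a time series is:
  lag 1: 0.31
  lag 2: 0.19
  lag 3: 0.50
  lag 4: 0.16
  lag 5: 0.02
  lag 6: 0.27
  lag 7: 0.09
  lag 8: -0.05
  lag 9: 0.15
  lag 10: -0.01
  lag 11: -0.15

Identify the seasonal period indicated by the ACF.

The largest autocorrelation is r_3 = 0.50; the remaining lags stay at or below 0.31. The elevated value at lag 1 (0.31), dropping to 0.19 at lag 2, reflects decaying short-term dependence rather than seasonality.
The dominant spike at lag 3 indicates a seasonal period of 3.

3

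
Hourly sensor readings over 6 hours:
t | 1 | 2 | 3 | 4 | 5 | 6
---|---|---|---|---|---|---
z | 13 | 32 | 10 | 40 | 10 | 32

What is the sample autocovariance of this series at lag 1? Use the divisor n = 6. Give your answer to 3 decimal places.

Mean z̄ = (13 + 32 + 10 + 40 + 10 + 32)/6 = 22.8333
Deviations: -9.8333, 9.1667, -12.8333, 17.1667, -12.8333, 9.1667
Σ_{t=1}^{5}(z_t−z̄)(z_{t+1}−z̄) = -766.0278
γ_1 = -766.0278 / 6 = -127.671

-127.671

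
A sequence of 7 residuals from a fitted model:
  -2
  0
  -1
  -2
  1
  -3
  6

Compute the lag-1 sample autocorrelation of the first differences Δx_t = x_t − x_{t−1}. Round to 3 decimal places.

-0.491

First differences Δx: 2, -1, -1, 3, -4, 9
Mean of differences = 1.3333
Numerator Σ(Δx_t−Δx̄)(Δx_{t+1}−Δx̄) = -49.7778
Denominator Σ(Δx_t−Δx̄)² = 101.3333
r_1(Δx) = -49.7778 / 101.3333 = -0.491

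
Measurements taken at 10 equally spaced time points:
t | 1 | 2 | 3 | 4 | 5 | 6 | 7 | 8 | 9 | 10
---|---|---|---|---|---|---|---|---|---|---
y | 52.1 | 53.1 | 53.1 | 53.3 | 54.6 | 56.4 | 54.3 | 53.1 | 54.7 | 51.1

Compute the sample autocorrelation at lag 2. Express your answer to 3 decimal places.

0.047

Mean ȳ = (52.1 + 53.1 + 53.1 + 53.3 + 54.6 + 56.4 + 54.3 + 53.1 + 54.7 + 51.1)/10 = 53.5800
Numerator Σ_{t=1}^{8}(y_t−ȳ)(y_{t+2}−ȳ) = 0.9432
Denominator Σ(y_t−ȳ)² = 19.8760
r_2 = 0.9432 / 19.8760 = 0.047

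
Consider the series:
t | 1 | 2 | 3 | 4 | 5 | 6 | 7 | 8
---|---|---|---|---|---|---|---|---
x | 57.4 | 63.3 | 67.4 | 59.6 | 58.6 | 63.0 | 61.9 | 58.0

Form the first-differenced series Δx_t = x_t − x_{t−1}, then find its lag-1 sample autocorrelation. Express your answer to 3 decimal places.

-0.032

First differences Δx: 5.9, 4.1, -7.8, -1.0, 4.4, -1.1, -3.9
Mean of differences = 0.0857
Numerator Σ(Δx_t−Δx̄)(Δx_{t+1}−Δx̄) = -4.8273
Denominator Σ(Δx_t−Δx̄)² = 149.1886
r_1(Δx) = -4.8273 / 149.1886 = -0.032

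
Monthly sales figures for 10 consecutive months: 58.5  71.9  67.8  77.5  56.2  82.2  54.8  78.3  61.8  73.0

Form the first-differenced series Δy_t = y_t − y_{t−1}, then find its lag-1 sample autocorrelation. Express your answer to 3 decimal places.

First differences Δy: 13.4, -4.1, 9.7, -21.3, 26.0, -27.4, 23.5, -16.5, 11.2
Mean of differences = 1.6111
Numerator Σ(Δy_t−Δȳ)(Δy_{t+1}−Δȳ) = -2770.2935
Denominator Σ(Δy_t−Δȳ)² = 3097.4889
r_1(Δy) = -2770.2935 / 3097.4889 = -0.894

-0.894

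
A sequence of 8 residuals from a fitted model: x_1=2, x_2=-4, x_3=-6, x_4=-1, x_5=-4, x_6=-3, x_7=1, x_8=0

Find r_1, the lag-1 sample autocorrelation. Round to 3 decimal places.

-0.007

Mean x̄ = (2 − 4 − 6 − 1 − 4 − 3 + 1 + 0)/8 = -1.8750
Deviations from mean: 3.8750, -2.1250, -4.1250, 0.8750, -2.1250, -1.1250, 2.8750, 1.8750
Σ(x_t−x̄)(x_{t+1}−x̄) = (-8.2344) + (8.7656) + (-3.6094) + (-1.8594) + (2.3906) + (-3.2344) + (5.3906) = -0.3906
Denominator Σ(x_t−x̄)² = 54.8750
r_1 = -0.3906 / 54.8750 = -0.007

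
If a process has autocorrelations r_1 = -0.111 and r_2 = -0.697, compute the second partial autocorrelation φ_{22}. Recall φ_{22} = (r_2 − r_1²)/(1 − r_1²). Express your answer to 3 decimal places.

φ_{22} = (r_2 − r_1²) / (1 − r_1²)
r_1² = (-0.111)² = 0.012321
Numerator = -0.697 − 0.0123 = -0.7093; denominator = 1 − 0.0123 = 0.9877
φ_{22} = -0.7093 / 0.9877 = -0.718

-0.718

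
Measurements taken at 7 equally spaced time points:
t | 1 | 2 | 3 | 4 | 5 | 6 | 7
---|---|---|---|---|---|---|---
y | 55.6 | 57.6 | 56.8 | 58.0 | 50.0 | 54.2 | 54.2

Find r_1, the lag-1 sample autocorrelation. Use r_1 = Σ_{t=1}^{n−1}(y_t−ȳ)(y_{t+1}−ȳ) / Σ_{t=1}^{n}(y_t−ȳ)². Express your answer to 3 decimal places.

0.020

Mean ȳ = (55.6 + 57.6 + 56.8 + 58.0 + 50.0 + 54.2 + 54.2)/7 = 55.2000
Deviations from mean: 0.4000, 2.4000, 1.6000, 2.8000, -5.2000, -1.0000, -1.0000
Σ(y_t−ȳ)(y_{t+1}−ȳ) = (0.9600) + (3.8400) + (4.4800) + (-14.5600) + (5.2000) + (1.0000) = 0.9200
Denominator Σ(y_t−ȳ)² = 45.3600
r_1 = 0.9200 / 45.3600 = 0.020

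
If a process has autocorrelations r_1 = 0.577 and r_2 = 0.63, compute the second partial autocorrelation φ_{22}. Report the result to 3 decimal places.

φ_{22} = (r_2 − r_1²) / (1 − r_1²)
r_1² = (0.577)² = 0.332929
Numerator = 0.63 − 0.3329 = 0.2971; denominator = 1 − 0.3329 = 0.6671
φ_{22} = 0.2971 / 0.6671 = 0.445

0.445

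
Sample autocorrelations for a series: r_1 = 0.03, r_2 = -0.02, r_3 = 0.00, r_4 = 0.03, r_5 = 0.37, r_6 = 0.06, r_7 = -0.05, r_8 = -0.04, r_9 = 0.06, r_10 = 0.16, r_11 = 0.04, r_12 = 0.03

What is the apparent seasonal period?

5

The largest autocorrelation is r_5 = 0.37, with a weaker echo at lag 10 (0.16); the remaining lags stay at or below 0.06.
The dominant spike at lag 5 indicates a seasonal period of 5.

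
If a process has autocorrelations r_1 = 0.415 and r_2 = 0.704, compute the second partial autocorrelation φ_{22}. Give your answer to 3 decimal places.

φ_{22} = (r_2 − r_1²) / (1 − r_1²)
r_1² = (0.415)² = 0.172225
Numerator = 0.704 − 0.1722 = 0.5318; denominator = 1 − 0.1722 = 0.8278
φ_{22} = 0.5318 / 0.8278 = 0.642

0.642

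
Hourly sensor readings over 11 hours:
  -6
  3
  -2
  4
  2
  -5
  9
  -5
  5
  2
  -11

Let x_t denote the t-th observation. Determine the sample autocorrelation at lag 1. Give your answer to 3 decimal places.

Mean x̄ = (-6 + 3 − 2 + 4 + 2 − 5 + 9 − 5 + 5 + 2 − 11)/11 = -0.3636
Numerator Σ_{t=1}^{10}(x_t−x̄)(x_{t+1}−x̄) = -156.4050
Denominator Σ(x_t−x̄)² = 348.5455
r_1 = -156.4050 / 348.5455 = -0.449

-0.449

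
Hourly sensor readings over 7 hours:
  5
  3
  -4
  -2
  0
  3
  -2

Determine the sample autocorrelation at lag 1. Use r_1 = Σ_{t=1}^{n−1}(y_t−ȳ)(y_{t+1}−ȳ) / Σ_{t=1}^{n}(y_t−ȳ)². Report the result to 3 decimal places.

Mean ȳ = (5 + 3 − 4 − 2 + 0 + 3 − 2)/7 = 0.4286
Σ(y_t−ȳ)(y_{t+1}−ȳ) = (11.7551) + (-11.3878) + (10.7551) + (1.0408) + (-1.1020) + (-6.2449) = 4.8163
Denominator Σ(y_t−ȳ)² = 65.7143
r_1 = 4.8163 / 65.7143 = 0.073

0.073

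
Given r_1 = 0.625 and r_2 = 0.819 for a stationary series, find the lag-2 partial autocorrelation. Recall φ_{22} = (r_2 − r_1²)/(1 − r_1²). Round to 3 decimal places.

φ_{22} = (r_2 − r_1²) / (1 − r_1²)
r_1² = (0.625)² = 0.390625
Numerator = 0.819 − 0.3906 = 0.4284; denominator = 1 − 0.3906 = 0.6094
φ_{22} = 0.4284 / 0.6094 = 0.703

0.703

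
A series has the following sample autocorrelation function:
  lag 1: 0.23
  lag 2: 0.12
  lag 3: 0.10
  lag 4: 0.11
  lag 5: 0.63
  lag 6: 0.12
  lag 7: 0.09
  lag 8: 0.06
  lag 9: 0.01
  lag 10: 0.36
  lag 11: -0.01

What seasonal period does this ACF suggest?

The largest autocorrelation is r_5 = 0.63, with a weaker echo at lag 10 (0.36); the remaining lags stay at or below 0.23. The elevated value at lag 1 (0.23), dropping to 0.12 at lag 2, reflects decaying short-term dependence rather than seasonality.
The dominant spike at lag 5 indicates a seasonal period of 5.

5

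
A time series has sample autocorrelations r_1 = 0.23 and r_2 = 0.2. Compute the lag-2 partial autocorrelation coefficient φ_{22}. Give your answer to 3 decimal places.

0.155

φ_{22} = (r_2 − r_1²) / (1 − r_1²)
r_1² = (0.23)² = 0.0529
Numerator = 0.2 − 0.0529 = 0.1471; denominator = 1 − 0.0529 = 0.9471
φ_{22} = 0.1471 / 0.9471 = 0.155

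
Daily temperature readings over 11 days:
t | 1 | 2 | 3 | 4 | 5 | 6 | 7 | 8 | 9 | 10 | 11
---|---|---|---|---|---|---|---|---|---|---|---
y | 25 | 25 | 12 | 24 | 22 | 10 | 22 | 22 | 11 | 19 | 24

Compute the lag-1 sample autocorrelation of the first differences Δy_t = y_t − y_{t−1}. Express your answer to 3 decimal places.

-0.428

First differences Δy: 0, -13, 12, -2, -12, 12, 0, -11, 8, 5
Mean of differences = -0.1000
Numerator Σ(Δy_t−Δȳ)(Δy_{t+1}−Δȳ) = -348.6100
Denominator Σ(Δy_t−Δȳ)² = 814.9000
r_1(Δy) = -348.6100 / 814.9000 = -0.428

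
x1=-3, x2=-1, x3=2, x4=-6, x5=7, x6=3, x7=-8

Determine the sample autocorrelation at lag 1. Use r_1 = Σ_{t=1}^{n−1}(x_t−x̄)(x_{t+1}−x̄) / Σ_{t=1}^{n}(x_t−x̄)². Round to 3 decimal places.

Mean x̄ = (-3 − 1 + 2 − 6 + 7 + 3 − 8)/7 = -0.8571
Numerator Σ_{t=1}^{6}(x_t−x̄)(x_{t+1}−x̄) = -52.4490
Denominator Σ(x_t−x̄)² = 166.8571
r_1 = -52.4490 / 166.8571 = -0.314

-0.314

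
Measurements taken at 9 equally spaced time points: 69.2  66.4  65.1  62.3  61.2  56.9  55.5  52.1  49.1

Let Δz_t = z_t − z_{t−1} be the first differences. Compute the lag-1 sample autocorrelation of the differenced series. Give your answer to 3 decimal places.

First differences Δz: -2.8, -1.3, -2.8, -1.1, -4.3, -1.4, -3.4, -3.0
Mean of differences = -2.5125
Numerator Σ(Δz_t−Δz̄)(Δz_{t+1}−Δz̄) = -6.1714
Denominator Σ(Δz_t−Δz̄)² = 9.0888
r_1(Δz) = -6.1714 / 9.0888 = -0.679

-0.679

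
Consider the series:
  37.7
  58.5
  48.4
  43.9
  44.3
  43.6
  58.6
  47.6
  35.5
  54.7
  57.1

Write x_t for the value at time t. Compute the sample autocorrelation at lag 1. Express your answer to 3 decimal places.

Mean x̄ = (37.7 + 58.5 + 48.4 + 43.9 + 44.3 + 43.6 + 58.6 + 47.6 + 35.5 + 54.7 + 57.1)/11 = 48.1727
Numerator Σ_{t=1}^{10}(x_t−x̄)(x_{t+1}−x̄) = -143.3653
Denominator Σ(x_t−x̄)² = 662.5018
r_1 = -143.3653 / 662.5018 = -0.216

-0.216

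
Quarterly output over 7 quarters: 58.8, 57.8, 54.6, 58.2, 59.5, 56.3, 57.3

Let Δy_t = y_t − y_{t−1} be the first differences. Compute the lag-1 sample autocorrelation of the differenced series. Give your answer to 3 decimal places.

-0.311

First differences Δy: -1.0, -3.2, 3.6, 1.3, -3.2, 1.0
Mean of differences = -0.2500
Numerator Σ(Δy_t−Δȳ)(Δy_{t+1}−Δȳ) = -11.4375
Denominator Σ(Δy_t−Δȳ)² = 36.7550
r_1(Δy) = -11.4375 / 36.7550 = -0.311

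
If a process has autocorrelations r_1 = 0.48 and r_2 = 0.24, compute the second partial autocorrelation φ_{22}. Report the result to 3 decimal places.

0.012

φ_{22} = (r_2 − r_1²) / (1 − r_1²)
r_1² = (0.48)² = 0.2304
Numerator = 0.24 − 0.2304 = 0.0096; denominator = 1 − 0.2304 = 0.7696
φ_{22} = 0.0096 / 0.7696 = 0.012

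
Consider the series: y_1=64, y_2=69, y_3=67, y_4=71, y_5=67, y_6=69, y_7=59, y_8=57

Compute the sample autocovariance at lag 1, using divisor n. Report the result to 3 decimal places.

6.920

Mean ȳ = (64 + 69 + 67 + 71 + 67 + 69 + 59 + 57)/8 = 65.3750
Σ_{t=1}^{7}(y_t−ȳ)(y_{t+1}−ȳ) = 55.3594
γ_1 = 55.3594 / 8 = 6.920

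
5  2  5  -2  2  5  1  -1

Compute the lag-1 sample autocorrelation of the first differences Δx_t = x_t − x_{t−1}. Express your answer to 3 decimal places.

First differences Δx: -3, 3, -7, 4, 3, -4, -2
Mean of differences = -0.8571
Numerator Σ(Δx_t−Δx̄)(Δx_{t+1}−Δx̄) = -51.5918
Denominator Σ(Δx_t−Δx̄)² = 106.8571
r_1(Δx) = -51.5918 / 106.8571 = -0.483

-0.483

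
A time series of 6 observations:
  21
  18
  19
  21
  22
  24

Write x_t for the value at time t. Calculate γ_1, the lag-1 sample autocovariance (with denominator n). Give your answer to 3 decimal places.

Mean x̄ = (21 + 18 + 19 + 21 + 22 + 24)/6 = 20.8333
Σ_{t=1}^{5}(x_t−x̄)(x_{t+1}−x̄) = 8.3056
γ_1 = 8.3056 / 6 = 1.384

1.384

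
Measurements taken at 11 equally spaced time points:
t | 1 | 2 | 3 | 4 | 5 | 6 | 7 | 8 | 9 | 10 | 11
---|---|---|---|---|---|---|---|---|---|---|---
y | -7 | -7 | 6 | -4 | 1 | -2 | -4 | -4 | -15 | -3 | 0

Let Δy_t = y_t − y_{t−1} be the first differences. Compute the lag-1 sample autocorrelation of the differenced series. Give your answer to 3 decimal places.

-0.500

First differences Δy: 0, 13, -10, 5, -3, -2, 0, -11, 12, 3
Mean of differences = 0.7000
Numerator Σ(Δy_t−Δȳ)(Δy_{t+1}−Δȳ) = -288.2900
Denominator Σ(Δy_t−Δȳ)² = 576.1000
r_1(Δy) = -288.2900 / 576.1000 = -0.500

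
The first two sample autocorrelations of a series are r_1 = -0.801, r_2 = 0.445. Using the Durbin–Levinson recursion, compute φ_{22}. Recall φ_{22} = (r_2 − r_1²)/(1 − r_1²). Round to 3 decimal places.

-0.549

φ_{22} = (r_2 − r_1²) / (1 − r_1²)
r_1² = (-0.801)² = 0.641601
Numerator = 0.445 − 0.6416 = -0.1966; denominator = 1 − 0.6416 = 0.3584
φ_{22} = -0.1966 / 0.3584 = -0.549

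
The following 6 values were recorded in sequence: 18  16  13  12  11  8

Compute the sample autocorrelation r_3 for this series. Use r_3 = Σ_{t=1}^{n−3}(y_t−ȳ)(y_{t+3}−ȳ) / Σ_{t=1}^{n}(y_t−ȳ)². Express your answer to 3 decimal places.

-0.172

Mean ȳ = (18 + 16 + 13 + 12 + 11 + 8)/6 = 13.0000
Deviations from mean: 5.0000, 3.0000, 0.0000, -1.0000, -2.0000, -5.0000
Numerator Σ_{t=1}^{3}(y_t−ȳ)(y_{t+3}−ȳ) = -11.0000
Denominator Σ(y_t−ȳ)² = 64.0000
r_3 = -11.0000 / 64.0000 = -0.172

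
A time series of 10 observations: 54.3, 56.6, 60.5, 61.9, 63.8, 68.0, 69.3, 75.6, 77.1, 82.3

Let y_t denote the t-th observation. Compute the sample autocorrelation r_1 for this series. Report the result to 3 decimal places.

0.666

Mean ȳ = (54.3 + 56.6 + 60.5 + 61.9 + 63.8 + 68.0 + 69.3 + 75.6 + 77.1 + 82.3)/10 = 66.9400
Numerator Σ_{t=1}^{9}(y_t−ȳ)(y_{t+1}−ȳ) = 509.2244
Denominator Σ(y_t−ȳ)² = 764.2640
r_1 = 509.2244 / 764.2640 = 0.666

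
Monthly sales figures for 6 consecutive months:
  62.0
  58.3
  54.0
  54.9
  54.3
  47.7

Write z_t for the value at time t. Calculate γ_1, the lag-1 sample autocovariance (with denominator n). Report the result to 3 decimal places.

4.123

Mean z̄ = (62.0 + 58.3 + 54.0 + 54.9 + 54.3 + 47.7)/6 = 55.2000
Deviations: 6.8000, 3.1000, -1.2000, -0.3000, -0.9000, -7.5000
Σ_{t=1}^{5}(z_t−z̄)(z_{t+1}−z̄) = 24.7400
γ_1 = 24.7400 / 6 = 4.123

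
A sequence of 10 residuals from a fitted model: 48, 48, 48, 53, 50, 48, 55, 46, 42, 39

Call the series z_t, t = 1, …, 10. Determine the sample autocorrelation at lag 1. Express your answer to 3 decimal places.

Mean z̄ = (48 + 48 + 48 + 53 + 50 + 48 + 55 + 46 + 42 + 39)/10 = 47.7000
Numerator Σ_{t=1}^{9}(z_t−z̄)(z_{t+1}−z̄) = 63.7100
Denominator Σ(z_t−z̄)² = 198.1000
r_1 = 63.7100 / 198.1000 = 0.322

0.322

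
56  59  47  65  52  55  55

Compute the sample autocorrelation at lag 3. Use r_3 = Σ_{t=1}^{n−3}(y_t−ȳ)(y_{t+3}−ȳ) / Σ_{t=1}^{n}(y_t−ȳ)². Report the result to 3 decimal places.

-0.046

Mean ȳ = (56 + 59 + 47 + 65 + 52 + 55 + 55)/7 = 55.5714
Deviations from mean: 0.4286, 3.4286, -8.5714, 9.4286, -3.5714, -0.5714, -0.5714
Σ(y_t−ȳ)(y_{t+3}−ȳ) = (4.0408) + (-12.2449) + (4.8980) + (-5.3878) = -8.6939
Denominator Σ(y_t−ȳ)² = 187.7143
r_3 = -8.6939 / 187.7143 = -0.046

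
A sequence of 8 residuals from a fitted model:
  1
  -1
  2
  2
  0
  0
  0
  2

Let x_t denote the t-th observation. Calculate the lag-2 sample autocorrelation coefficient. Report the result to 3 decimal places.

-0.434

Mean x̄ = (1 − 1 + 2 + 2 + 0 + 0 + 0 + 2)/8 = 0.7500
Deviations from mean: 0.2500, -1.7500, 1.2500, 1.2500, -0.7500, -0.7500, -0.7500, 1.2500
Numerator Σ_{t=1}^{6}(x_t−x̄)(x_{t+2}−x̄) = -4.1250
Denominator Σ(x_t−x̄)² = 9.5000
r_2 = -4.1250 / 9.5000 = -0.434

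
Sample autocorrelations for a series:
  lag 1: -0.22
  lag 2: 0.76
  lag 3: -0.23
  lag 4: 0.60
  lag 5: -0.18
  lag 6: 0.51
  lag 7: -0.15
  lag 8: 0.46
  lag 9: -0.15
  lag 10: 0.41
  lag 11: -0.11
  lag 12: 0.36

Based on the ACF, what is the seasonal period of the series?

The largest autocorrelation is r_2 = 0.76, with weaker echoes at lags 4 (0.60), 6 (0.51), 8 (0.46), 10 (0.41) and 12 (0.36); the remaining lags stay at or below -0.11.
The dominant spike at lag 2 indicates a seasonal period of 2.

2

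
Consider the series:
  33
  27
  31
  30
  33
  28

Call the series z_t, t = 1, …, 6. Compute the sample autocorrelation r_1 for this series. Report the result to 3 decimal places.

-0.589

Mean z̄ = (33 + 27 + 31 + 30 + 33 + 28)/6 = 30.3333
Deviations from mean: 2.6667, -3.3333, 0.6667, -0.3333, 2.6667, -2.3333
Σ(z_t−z̄)(z_{t+1}−z̄) = (-8.8889) + (-2.2222) + (-0.2222) + (-0.8889) + (-6.2222) = -18.4444
Denominator Σ(z_t−z̄)² = 31.3333
r_1 = -18.4444 / 31.3333 = -0.589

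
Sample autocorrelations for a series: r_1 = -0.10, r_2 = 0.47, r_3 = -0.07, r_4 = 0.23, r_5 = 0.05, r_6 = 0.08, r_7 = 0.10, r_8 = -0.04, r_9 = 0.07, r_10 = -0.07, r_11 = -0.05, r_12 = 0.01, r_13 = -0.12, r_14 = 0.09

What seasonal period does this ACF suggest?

2

The largest autocorrelation is r_2 = 0.47, with a weaker echo at lag 4 (0.23); the remaining lags stay at or below 0.10.
The dominant spike at lag 2 indicates a seasonal period of 2.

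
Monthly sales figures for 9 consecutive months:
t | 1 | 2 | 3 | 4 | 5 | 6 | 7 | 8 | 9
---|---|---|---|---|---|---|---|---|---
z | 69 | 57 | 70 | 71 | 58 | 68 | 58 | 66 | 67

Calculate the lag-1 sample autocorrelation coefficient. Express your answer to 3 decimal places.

Mean z̄ = (69 + 57 + 70 + 71 + 58 + 68 + 58 + 66 + 67)/9 = 64.8889
Numerator Σ_{t=1}^{8}(z_t−z̄)(z_{t+1}−z̄) = -131.7901
Denominator Σ(z_t−z̄)² = 252.8889
r_1 = -131.7901 / 252.8889 = -0.521

-0.521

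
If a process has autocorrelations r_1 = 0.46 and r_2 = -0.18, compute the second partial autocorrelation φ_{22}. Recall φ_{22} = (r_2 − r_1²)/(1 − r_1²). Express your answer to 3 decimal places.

-0.497

φ_{22} = (r_2 − r_1²) / (1 − r_1²)
r_1² = (0.46)² = 0.2116
Numerator = -0.18 − 0.2116 = -0.3916; denominator = 1 − 0.2116 = 0.7884
φ_{22} = -0.3916 / 0.7884 = -0.497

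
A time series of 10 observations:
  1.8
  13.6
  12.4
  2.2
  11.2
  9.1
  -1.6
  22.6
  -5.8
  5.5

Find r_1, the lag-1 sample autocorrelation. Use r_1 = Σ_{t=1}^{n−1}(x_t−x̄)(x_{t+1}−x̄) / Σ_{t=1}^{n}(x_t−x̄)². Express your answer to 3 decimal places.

-0.588

Mean x̄ = (1.8 + 13.6 + 12.4 + 2.2 + 11.2 + 9.1 − 1.6 + 22.6 − 5.8 + 5.5)/10 = 7.1000
Numerator Σ_{t=1}^{9}(x_t−x̄)(x_{t+1}−x̄) = -369.4200
Denominator Σ(x_t−x̄)² = 628.1600
r_1 = -369.4200 / 628.1600 = -0.588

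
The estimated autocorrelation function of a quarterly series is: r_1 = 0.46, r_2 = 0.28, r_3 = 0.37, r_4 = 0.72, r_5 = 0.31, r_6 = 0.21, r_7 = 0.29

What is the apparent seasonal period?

4

The largest autocorrelation is r_4 = 0.72; the remaining lags stay at or below 0.46. The elevated value at lag 1 (0.46), dropping to 0.28 at lag 2, reflects decaying short-term dependence rather than seasonality.
The dominant spike at lag 4 indicates a seasonal period of 4.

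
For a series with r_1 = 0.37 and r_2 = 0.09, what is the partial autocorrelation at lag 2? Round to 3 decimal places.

-0.054

φ_{22} = (r_2 − r_1²) / (1 − r_1²)
r_1² = (0.37)² = 0.1369
Numerator = 0.09 − 0.1369 = -0.0469; denominator = 1 − 0.1369 = 0.8631
φ_{22} = -0.0469 / 0.8631 = -0.054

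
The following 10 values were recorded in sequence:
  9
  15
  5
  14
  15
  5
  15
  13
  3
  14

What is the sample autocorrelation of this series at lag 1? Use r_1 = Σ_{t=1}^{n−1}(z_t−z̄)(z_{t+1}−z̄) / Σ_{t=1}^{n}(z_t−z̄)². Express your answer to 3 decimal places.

Mean z̄ = (9 + 15 + 5 + 14 + 15 + 5 + 15 + 13 + 3 + 14)/10 = 10.8000
Numerator Σ_{t=1}^{9}(z_t−z̄)(z_{t+1}−z̄) = -118.6400
Denominator Σ(z_t−z̄)² = 209.6000
r_1 = -118.6400 / 209.6000 = -0.566

-0.566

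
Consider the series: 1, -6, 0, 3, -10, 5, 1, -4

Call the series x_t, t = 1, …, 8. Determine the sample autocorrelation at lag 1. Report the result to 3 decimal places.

Mean x̄ = (1 − 6 + 0 + 3 − 10 + 5 + 1 − 4)/8 = -1.2500
Deviations from mean: 2.2500, -4.7500, 1.2500, 4.2500, -8.7500, 6.2500, 2.2500, -2.7500
Σ(x_t−x̄)(x_{t+1}−x̄) = (-10.6875) + (-5.9375) + (5.3125) + (-37.1875) + (-54.6875) + (14.0625) + (-6.1875) = -95.3125
Denominator Σ(x_t−x̄)² = 175.5000
r_1 = -95.3125 / 175.5000 = -0.543

-0.543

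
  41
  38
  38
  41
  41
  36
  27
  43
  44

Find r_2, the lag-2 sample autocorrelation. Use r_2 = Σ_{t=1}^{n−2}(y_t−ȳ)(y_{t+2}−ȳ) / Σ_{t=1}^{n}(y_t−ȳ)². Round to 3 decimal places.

Mean ȳ = (41 + 38 + 38 + 41 + 41 + 36 + 27 + 43 + 44)/9 = 38.7778
Σ(y_t−ȳ)(y_{t+2}−ȳ) = (-1.7284) + (-1.7284) + (-1.7284) + (-6.1728) + (-26.1728) + (-11.7284) + (-61.5062) = -110.7654
Denominator Σ(y_t−ȳ)² = 207.5556
r_2 = -110.7654 / 207.5556 = -0.534

-0.534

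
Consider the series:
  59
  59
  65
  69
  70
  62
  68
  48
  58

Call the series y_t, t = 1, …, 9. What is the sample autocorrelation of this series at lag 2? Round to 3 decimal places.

Mean ȳ = (59 + 59 + 65 + 69 + 70 + 62 + 68 + 48 + 58)/9 = 62.0000
Σ(y_t−ȳ)(y_{t+2}−ȳ) = (-9.0000) + (-21.0000) + (24.0000) + (0.0000) + (48.0000) + (0.0000) + (-24.0000) = 18.0000
Denominator Σ(y_t−ȳ)² = 388.0000
r_2 = 18.0000 / 388.0000 = 0.046

0.046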